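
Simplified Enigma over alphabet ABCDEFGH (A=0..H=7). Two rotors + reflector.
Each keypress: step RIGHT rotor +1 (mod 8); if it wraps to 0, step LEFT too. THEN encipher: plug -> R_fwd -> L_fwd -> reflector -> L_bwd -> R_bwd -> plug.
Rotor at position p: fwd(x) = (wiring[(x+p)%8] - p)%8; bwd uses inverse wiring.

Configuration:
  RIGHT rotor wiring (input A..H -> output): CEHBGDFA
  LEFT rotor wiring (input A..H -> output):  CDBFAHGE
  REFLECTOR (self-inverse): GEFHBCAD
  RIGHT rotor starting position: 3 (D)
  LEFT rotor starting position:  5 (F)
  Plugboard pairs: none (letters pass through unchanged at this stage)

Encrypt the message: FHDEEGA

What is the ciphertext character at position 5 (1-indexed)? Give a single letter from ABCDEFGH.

Char 1 ('F'): step: R->4, L=5; F->plug->F->R->A->L->C->refl->F->L'->D->R'->G->plug->G
Char 2 ('H'): step: R->5, L=5; H->plug->H->R->B->L->B->refl->E->L'->F->R'->D->plug->D
Char 3 ('D'): step: R->6, L=5; D->plug->D->R->G->L->A->refl->G->L'->E->R'->C->plug->C
Char 4 ('E'): step: R->7, L=5; E->plug->E->R->C->L->H->refl->D->L'->H->R'->F->plug->F
Char 5 ('E'): step: R->0, L->6 (L advanced); E->plug->E->R->G->L->C->refl->F->L'->D->R'->F->plug->F

F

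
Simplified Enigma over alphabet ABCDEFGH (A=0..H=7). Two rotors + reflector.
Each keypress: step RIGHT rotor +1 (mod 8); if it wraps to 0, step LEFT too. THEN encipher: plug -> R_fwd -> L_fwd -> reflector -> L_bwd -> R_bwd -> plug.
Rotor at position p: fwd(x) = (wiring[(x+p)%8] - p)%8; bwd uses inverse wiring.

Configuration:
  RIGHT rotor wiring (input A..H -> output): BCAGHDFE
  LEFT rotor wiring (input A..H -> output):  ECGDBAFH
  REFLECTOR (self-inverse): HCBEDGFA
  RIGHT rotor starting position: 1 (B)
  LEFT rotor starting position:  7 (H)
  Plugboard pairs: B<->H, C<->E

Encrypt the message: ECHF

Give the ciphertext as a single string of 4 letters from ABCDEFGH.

Char 1 ('E'): step: R->2, L=7; E->plug->C->R->F->L->C->refl->B->L'->G->R'->A->plug->A
Char 2 ('C'): step: R->3, L=7; C->plug->E->R->B->L->F->refl->G->L'->H->R'->G->plug->G
Char 3 ('H'): step: R->4, L=7; H->plug->B->R->H->L->G->refl->F->L'->B->R'->C->plug->E
Char 4 ('F'): step: R->5, L=7; F->plug->F->R->D->L->H->refl->A->L'->A->R'->B->plug->H

Answer: AGEH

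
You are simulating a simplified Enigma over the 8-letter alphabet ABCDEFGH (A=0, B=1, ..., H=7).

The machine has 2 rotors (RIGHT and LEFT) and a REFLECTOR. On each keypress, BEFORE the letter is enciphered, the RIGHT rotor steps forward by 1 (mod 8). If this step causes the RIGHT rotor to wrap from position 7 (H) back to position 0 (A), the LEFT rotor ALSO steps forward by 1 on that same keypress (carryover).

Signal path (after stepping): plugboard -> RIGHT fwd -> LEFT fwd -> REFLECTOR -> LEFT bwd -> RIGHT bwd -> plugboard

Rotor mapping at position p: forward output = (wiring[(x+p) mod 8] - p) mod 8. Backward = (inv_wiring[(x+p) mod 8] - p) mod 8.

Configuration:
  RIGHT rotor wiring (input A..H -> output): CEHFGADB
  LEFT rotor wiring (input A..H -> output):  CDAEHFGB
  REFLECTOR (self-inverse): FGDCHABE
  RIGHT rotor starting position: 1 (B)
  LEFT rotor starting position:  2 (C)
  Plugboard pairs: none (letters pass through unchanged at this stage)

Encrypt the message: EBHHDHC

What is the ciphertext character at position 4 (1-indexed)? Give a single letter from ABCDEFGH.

Char 1 ('E'): step: R->2, L=2; E->plug->E->R->B->L->C->refl->D->L'->D->R'->B->plug->B
Char 2 ('B'): step: R->3, L=2; B->plug->B->R->D->L->D->refl->C->L'->B->R'->G->plug->G
Char 3 ('H'): step: R->4, L=2; H->plug->H->R->B->L->C->refl->D->L'->D->R'->G->plug->G
Char 4 ('H'): step: R->5, L=2; H->plug->H->R->B->L->C->refl->D->L'->D->R'->A->plug->A

A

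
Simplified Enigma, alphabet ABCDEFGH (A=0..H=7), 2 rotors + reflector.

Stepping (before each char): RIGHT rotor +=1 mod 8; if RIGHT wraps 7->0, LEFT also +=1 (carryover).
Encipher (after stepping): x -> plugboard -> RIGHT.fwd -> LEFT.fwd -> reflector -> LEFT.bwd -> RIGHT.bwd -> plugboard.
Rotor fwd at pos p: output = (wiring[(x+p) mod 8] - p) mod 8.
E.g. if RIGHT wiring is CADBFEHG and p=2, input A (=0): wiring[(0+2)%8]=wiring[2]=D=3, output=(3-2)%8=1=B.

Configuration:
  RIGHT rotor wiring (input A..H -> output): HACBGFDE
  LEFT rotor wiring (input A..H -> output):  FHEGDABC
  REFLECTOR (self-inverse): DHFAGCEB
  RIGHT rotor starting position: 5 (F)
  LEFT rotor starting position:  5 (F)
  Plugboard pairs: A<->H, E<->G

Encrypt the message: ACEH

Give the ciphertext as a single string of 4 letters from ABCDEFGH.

Char 1 ('A'): step: R->6, L=5; A->plug->H->R->H->L->G->refl->E->L'->B->R'->C->plug->C
Char 2 ('C'): step: R->7, L=5; C->plug->C->R->B->L->E->refl->G->L'->H->R'->F->plug->F
Char 3 ('E'): step: R->0, L->6 (L advanced); E->plug->G->R->D->L->B->refl->H->L'->C->R'->C->plug->C
Char 4 ('H'): step: R->1, L=6; H->plug->A->R->H->L->C->refl->F->L'->G->R'->H->plug->A

Answer: CFCA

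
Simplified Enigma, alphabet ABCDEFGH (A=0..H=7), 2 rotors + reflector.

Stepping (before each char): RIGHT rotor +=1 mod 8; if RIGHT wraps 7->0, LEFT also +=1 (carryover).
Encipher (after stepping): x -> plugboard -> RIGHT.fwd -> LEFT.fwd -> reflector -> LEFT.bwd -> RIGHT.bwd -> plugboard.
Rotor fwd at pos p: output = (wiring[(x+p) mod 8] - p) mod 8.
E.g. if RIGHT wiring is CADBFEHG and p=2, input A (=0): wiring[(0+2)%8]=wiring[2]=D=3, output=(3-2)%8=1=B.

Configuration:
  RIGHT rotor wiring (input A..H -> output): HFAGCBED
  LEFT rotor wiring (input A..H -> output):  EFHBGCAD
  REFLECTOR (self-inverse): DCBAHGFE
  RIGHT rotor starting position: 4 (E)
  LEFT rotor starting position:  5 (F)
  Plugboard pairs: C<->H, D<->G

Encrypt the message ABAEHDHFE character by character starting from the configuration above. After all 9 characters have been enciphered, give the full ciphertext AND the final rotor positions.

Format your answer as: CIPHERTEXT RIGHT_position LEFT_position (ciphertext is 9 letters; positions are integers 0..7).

Char 1 ('A'): step: R->5, L=5; A->plug->A->R->E->L->A->refl->D->L'->B->R'->G->plug->D
Char 2 ('B'): step: R->6, L=5; B->plug->B->R->F->L->C->refl->B->L'->H->R'->D->plug->G
Char 3 ('A'): step: R->7, L=5; A->plug->A->R->E->L->A->refl->D->L'->B->R'->D->plug->G
Char 4 ('E'): step: R->0, L->6 (L advanced); E->plug->E->R->C->L->G->refl->F->L'->B->R'->F->plug->F
Char 5 ('H'): step: R->1, L=6; H->plug->C->R->F->L->D->refl->A->L'->G->R'->H->plug->C
Char 6 ('D'): step: R->2, L=6; D->plug->G->R->F->L->D->refl->A->L'->G->R'->A->plug->A
Char 7 ('H'): step: R->3, L=6; H->plug->C->R->G->L->A->refl->D->L'->F->R'->H->plug->C
Char 8 ('F'): step: R->4, L=6; F->plug->F->R->B->L->F->refl->G->L'->C->R'->H->plug->C
Char 9 ('E'): step: R->5, L=6; E->plug->E->R->A->L->C->refl->B->L'->E->R'->A->plug->A
Final: ciphertext=DGGFCACCA, RIGHT=5, LEFT=6

Answer: DGGFCACCA 5 6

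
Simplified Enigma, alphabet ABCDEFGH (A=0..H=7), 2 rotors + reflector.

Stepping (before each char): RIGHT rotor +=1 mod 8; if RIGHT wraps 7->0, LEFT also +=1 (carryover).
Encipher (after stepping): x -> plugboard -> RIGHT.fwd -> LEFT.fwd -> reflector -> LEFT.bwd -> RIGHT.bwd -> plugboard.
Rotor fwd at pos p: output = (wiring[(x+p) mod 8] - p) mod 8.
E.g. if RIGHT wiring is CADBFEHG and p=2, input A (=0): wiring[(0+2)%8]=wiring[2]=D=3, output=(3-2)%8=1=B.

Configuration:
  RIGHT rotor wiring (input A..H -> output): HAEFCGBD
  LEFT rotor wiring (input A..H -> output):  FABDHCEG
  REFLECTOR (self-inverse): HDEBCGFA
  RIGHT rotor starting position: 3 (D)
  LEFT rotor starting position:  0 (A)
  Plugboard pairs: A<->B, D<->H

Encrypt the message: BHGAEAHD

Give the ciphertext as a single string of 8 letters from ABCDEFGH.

Char 1 ('B'): step: R->4, L=0; B->plug->A->R->G->L->E->refl->C->L'->F->R'->C->plug->C
Char 2 ('H'): step: R->5, L=0; H->plug->D->R->C->L->B->refl->D->L'->D->R'->E->plug->E
Char 3 ('G'): step: R->6, L=0; G->plug->G->R->E->L->H->refl->A->L'->B->R'->C->plug->C
Char 4 ('A'): step: R->7, L=0; A->plug->B->R->A->L->F->refl->G->L'->H->R'->G->plug->G
Char 5 ('E'): step: R->0, L->1 (L advanced); E->plug->E->R->C->L->C->refl->E->L'->H->R'->A->plug->B
Char 6 ('A'): step: R->1, L=1; A->plug->B->R->D->L->G->refl->F->L'->G->R'->H->plug->D
Char 7 ('H'): step: R->2, L=1; H->plug->D->R->E->L->B->refl->D->L'->F->R'->G->plug->G
Char 8 ('D'): step: R->3, L=1; D->plug->H->R->B->L->A->refl->H->L'->A->R'->E->plug->E

Answer: CECGBDGE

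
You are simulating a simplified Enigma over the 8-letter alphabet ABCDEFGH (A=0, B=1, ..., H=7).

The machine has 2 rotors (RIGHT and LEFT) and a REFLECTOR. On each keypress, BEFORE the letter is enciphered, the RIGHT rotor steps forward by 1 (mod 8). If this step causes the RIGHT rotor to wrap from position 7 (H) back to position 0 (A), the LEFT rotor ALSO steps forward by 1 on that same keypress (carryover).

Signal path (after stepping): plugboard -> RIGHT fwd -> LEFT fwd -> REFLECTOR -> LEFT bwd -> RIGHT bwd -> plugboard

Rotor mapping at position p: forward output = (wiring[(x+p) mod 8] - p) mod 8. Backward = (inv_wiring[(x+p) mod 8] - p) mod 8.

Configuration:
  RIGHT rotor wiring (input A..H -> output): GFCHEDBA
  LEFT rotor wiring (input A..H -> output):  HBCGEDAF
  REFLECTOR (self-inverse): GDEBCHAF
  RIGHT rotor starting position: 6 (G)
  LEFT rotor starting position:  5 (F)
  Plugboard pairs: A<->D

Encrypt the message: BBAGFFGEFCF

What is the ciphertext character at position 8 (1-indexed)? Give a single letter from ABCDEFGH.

Char 1 ('B'): step: R->7, L=5; B->plug->B->R->H->L->H->refl->F->L'->F->R'->F->plug->F
Char 2 ('B'): step: R->0, L->6 (L advanced); B->plug->B->R->F->L->A->refl->G->L'->G->R'->A->plug->D
Char 3 ('A'): step: R->1, L=6; A->plug->D->R->D->L->D->refl->B->L'->C->R'->E->plug->E
Char 4 ('G'): step: R->2, L=6; G->plug->G->R->E->L->E->refl->C->L'->A->R'->A->plug->D
Char 5 ('F'): step: R->3, L=6; F->plug->F->R->D->L->D->refl->B->L'->C->R'->G->plug->G
Char 6 ('F'): step: R->4, L=6; F->plug->F->R->B->L->H->refl->F->L'->H->R'->B->plug->B
Char 7 ('G'): step: R->5, L=6; G->plug->G->R->C->L->B->refl->D->L'->D->R'->C->plug->C
Char 8 ('E'): step: R->6, L=6; E->plug->E->R->E->L->E->refl->C->L'->A->R'->C->plug->C

C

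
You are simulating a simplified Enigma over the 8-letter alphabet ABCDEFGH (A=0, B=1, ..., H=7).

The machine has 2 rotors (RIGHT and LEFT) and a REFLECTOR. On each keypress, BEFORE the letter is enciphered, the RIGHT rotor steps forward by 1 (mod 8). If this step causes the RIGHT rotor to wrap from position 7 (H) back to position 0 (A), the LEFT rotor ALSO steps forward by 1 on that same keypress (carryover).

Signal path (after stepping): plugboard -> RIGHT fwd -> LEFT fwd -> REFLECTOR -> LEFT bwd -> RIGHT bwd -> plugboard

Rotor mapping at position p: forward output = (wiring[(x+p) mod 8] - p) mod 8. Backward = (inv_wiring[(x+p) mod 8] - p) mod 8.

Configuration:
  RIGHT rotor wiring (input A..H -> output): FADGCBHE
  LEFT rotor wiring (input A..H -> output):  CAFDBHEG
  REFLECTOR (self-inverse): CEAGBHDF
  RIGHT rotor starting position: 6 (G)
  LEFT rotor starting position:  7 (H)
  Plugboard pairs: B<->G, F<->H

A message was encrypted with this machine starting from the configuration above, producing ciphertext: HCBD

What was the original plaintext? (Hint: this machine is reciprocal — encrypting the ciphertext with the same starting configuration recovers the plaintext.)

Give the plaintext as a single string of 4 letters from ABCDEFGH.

Answer: CBAB

Derivation:
Char 1 ('H'): step: R->7, L=7; H->plug->F->R->D->L->G->refl->D->L'->B->R'->C->plug->C
Char 2 ('C'): step: R->0, L->0 (L advanced); C->plug->C->R->D->L->D->refl->G->L'->H->R'->G->plug->B
Char 3 ('B'): step: R->1, L=0; B->plug->G->R->D->L->D->refl->G->L'->H->R'->A->plug->A
Char 4 ('D'): step: R->2, L=0; D->plug->D->R->H->L->G->refl->D->L'->D->R'->G->plug->B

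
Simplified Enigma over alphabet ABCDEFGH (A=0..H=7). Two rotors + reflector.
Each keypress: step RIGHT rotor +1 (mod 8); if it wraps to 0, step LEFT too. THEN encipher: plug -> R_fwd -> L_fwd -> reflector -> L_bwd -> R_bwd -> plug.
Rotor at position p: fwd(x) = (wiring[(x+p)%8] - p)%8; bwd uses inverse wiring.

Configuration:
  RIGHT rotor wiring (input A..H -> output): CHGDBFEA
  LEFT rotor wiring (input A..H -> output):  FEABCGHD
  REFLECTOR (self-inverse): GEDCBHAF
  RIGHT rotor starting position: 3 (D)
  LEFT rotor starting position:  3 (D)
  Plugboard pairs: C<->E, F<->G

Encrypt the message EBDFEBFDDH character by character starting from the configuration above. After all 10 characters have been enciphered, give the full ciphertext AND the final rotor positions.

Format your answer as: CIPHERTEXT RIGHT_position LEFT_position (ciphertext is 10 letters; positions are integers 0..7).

Char 1 ('E'): step: R->4, L=3; E->plug->C->R->A->L->G->refl->A->L'->E->R'->D->plug->D
Char 2 ('B'): step: R->5, L=3; B->plug->B->R->H->L->F->refl->H->L'->B->R'->F->plug->G
Char 3 ('D'): step: R->6, L=3; D->plug->D->R->B->L->H->refl->F->L'->H->R'->H->plug->H
Char 4 ('F'): step: R->7, L=3; F->plug->G->R->G->L->B->refl->E->L'->D->R'->B->plug->B
Char 5 ('E'): step: R->0, L->4 (L advanced); E->plug->C->R->G->L->E->refl->B->L'->E->R'->G->plug->F
Char 6 ('B'): step: R->1, L=4; B->plug->B->R->F->L->A->refl->G->L'->A->R'->D->plug->D
Char 7 ('F'): step: R->2, L=4; F->plug->G->R->A->L->G->refl->A->L'->F->R'->H->plug->H
Char 8 ('D'): step: R->3, L=4; D->plug->D->R->B->L->C->refl->D->L'->C->R'->C->plug->E
Char 9 ('D'): step: R->4, L=4; D->plug->D->R->E->L->B->refl->E->L'->G->R'->E->plug->C
Char 10 ('H'): step: R->5, L=4; H->plug->H->R->E->L->B->refl->E->L'->G->R'->G->plug->F
Final: ciphertext=DGHBFDHECF, RIGHT=5, LEFT=4

Answer: DGHBFDHECF 5 4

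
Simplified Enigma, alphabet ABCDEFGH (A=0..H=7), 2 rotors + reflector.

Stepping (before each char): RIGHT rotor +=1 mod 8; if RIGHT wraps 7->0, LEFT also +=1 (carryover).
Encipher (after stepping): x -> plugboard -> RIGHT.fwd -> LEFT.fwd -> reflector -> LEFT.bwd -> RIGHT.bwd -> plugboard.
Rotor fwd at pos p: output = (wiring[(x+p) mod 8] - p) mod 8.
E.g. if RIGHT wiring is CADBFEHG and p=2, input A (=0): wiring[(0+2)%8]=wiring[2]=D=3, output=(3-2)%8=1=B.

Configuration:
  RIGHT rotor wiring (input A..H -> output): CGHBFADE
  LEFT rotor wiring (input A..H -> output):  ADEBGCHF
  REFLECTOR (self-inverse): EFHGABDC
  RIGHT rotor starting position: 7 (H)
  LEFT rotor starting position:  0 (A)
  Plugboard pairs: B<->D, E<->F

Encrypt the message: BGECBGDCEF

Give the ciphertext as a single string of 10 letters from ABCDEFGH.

Char 1 ('B'): step: R->0, L->1 (L advanced); B->plug->D->R->B->L->D->refl->G->L'->F->R'->E->plug->F
Char 2 ('G'): step: R->1, L=1; G->plug->G->R->D->L->F->refl->B->L'->E->R'->D->plug->B
Char 3 ('E'): step: R->2, L=1; E->plug->F->R->C->L->A->refl->E->L'->G->R'->D->plug->B
Char 4 ('C'): step: R->3, L=1; C->plug->C->R->F->L->G->refl->D->L'->B->R'->E->plug->F
Char 5 ('B'): step: R->4, L=1; B->plug->D->R->A->L->C->refl->H->L'->H->R'->C->plug->C
Char 6 ('G'): step: R->5, L=1; G->plug->G->R->E->L->B->refl->F->L'->D->R'->A->plug->A
Char 7 ('D'): step: R->6, L=1; D->plug->B->R->G->L->E->refl->A->L'->C->R'->H->plug->H
Char 8 ('C'): step: R->7, L=1; C->plug->C->R->H->L->H->refl->C->L'->A->R'->D->plug->B
Char 9 ('E'): step: R->0, L->2 (L advanced); E->plug->F->R->A->L->C->refl->H->L'->B->R'->D->plug->B
Char 10 ('F'): step: R->1, L=2; F->plug->E->R->H->L->B->refl->F->L'->E->R'->D->plug->B

Answer: FBBFCAHBBB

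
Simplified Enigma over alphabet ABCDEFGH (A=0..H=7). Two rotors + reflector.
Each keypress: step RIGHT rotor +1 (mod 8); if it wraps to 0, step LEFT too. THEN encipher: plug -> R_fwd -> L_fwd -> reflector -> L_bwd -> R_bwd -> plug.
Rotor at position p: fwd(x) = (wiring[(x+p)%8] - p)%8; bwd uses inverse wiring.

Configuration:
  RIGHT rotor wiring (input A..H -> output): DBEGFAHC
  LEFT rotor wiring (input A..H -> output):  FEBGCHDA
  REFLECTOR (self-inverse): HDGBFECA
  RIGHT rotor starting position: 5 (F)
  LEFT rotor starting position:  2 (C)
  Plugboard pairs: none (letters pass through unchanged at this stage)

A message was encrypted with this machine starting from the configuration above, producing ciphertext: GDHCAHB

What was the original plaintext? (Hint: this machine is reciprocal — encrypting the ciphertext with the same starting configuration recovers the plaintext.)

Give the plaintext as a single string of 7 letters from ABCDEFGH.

Answer: CECEBAH

Derivation:
Char 1 ('G'): step: R->6, L=2; G->plug->G->R->H->L->C->refl->G->L'->F->R'->C->plug->C
Char 2 ('D'): step: R->7, L=2; D->plug->D->R->F->L->G->refl->C->L'->H->R'->E->plug->E
Char 3 ('H'): step: R->0, L->3 (L advanced); H->plug->H->R->C->L->E->refl->F->L'->E->R'->C->plug->C
Char 4 ('C'): step: R->1, L=3; C->plug->C->R->F->L->C->refl->G->L'->H->R'->E->plug->E
Char 5 ('A'): step: R->2, L=3; A->plug->A->R->C->L->E->refl->F->L'->E->R'->B->plug->B
Char 6 ('H'): step: R->3, L=3; H->plug->H->R->B->L->H->refl->A->L'->D->R'->A->plug->A
Char 7 ('B'): step: R->4, L=3; B->plug->B->R->E->L->F->refl->E->L'->C->R'->H->plug->H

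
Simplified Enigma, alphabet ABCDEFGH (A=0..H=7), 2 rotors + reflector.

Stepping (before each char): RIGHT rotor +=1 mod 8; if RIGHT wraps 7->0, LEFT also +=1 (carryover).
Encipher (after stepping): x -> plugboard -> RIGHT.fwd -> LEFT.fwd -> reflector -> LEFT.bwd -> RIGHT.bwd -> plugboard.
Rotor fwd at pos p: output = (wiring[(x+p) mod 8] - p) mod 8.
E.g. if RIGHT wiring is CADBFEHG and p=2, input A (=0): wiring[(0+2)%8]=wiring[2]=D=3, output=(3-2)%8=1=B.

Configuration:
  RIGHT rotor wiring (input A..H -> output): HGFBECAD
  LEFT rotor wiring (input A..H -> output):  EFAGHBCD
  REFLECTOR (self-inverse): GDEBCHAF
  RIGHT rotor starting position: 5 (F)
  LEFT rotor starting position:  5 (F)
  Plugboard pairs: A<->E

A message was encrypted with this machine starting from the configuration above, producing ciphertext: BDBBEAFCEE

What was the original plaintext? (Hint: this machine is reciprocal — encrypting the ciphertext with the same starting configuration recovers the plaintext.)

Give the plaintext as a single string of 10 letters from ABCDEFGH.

Answer: GFECFFHHBB

Derivation:
Char 1 ('B'): step: R->6, L=5; B->plug->B->R->F->L->D->refl->B->L'->G->R'->G->plug->G
Char 2 ('D'): step: R->7, L=5; D->plug->D->R->G->L->B->refl->D->L'->F->R'->F->plug->F
Char 3 ('B'): step: R->0, L->6 (L advanced); B->plug->B->R->G->L->B->refl->D->L'->H->R'->A->plug->E
Char 4 ('B'): step: R->1, L=6; B->plug->B->R->E->L->C->refl->E->L'->A->R'->C->plug->C
Char 5 ('E'): step: R->2, L=6; E->plug->A->R->D->L->H->refl->F->L'->B->R'->F->plug->F
Char 6 ('A'): step: R->3, L=6; A->plug->E->R->A->L->E->refl->C->L'->E->R'->F->plug->F
Char 7 ('F'): step: R->4, L=6; F->plug->F->R->C->L->G->refl->A->L'->F->R'->H->plug->H
Char 8 ('C'): step: R->5, L=6; C->plug->C->R->G->L->B->refl->D->L'->H->R'->H->plug->H
Char 9 ('E'): step: R->6, L=6; E->plug->A->R->C->L->G->refl->A->L'->F->R'->B->plug->B
Char 10 ('E'): step: R->7, L=6; E->plug->A->R->E->L->C->refl->E->L'->A->R'->B->plug->B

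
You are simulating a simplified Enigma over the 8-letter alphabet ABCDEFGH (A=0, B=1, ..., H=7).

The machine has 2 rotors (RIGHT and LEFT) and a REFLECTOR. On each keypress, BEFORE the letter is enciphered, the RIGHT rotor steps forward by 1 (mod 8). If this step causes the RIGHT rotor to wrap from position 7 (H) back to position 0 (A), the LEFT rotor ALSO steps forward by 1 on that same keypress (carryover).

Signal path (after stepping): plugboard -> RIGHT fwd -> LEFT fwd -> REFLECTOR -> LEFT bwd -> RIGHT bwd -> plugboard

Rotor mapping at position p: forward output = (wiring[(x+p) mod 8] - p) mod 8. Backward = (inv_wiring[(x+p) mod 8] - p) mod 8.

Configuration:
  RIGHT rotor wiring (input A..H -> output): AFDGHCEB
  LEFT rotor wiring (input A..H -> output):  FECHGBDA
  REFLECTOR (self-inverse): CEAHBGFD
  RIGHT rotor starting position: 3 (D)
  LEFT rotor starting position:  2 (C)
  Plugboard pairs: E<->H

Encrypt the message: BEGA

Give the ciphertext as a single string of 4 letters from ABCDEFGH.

Char 1 ('B'): step: R->4, L=2; B->plug->B->R->G->L->D->refl->H->L'->D->R'->A->plug->A
Char 2 ('E'): step: R->5, L=2; E->plug->H->R->C->L->E->refl->B->L'->E->R'->C->plug->C
Char 3 ('G'): step: R->6, L=2; G->plug->G->R->B->L->F->refl->G->L'->F->R'->E->plug->H
Char 4 ('A'): step: R->7, L=2; A->plug->A->R->C->L->E->refl->B->L'->E->R'->D->plug->D

Answer: ACHD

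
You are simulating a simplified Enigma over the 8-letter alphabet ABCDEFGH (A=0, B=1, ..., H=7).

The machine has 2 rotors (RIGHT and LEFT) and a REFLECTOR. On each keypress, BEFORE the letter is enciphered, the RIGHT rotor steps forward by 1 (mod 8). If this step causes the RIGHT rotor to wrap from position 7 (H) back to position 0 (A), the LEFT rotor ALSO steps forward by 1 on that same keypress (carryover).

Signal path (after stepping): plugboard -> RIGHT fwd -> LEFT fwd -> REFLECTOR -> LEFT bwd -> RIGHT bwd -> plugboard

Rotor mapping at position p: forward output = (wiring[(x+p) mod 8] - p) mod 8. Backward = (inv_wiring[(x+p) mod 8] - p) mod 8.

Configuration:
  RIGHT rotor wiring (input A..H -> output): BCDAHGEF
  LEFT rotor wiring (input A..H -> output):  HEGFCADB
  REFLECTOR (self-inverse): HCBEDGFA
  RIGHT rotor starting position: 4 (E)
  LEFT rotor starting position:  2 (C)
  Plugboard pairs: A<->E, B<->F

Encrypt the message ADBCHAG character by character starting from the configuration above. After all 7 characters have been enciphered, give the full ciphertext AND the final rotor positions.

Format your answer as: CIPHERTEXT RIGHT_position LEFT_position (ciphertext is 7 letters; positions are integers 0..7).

Char 1 ('A'): step: R->5, L=2; A->plug->E->R->F->L->H->refl->A->L'->C->R'->H->plug->H
Char 2 ('D'): step: R->6, L=2; D->plug->D->R->E->L->B->refl->C->L'->H->R'->B->plug->F
Char 3 ('B'): step: R->7, L=2; B->plug->F->R->A->L->E->refl->D->L'->B->R'->E->plug->A
Char 4 ('C'): step: R->0, L->3 (L advanced); C->plug->C->R->D->L->A->refl->H->L'->B->R'->A->plug->E
Char 5 ('H'): step: R->1, L=3; H->plug->H->R->A->L->C->refl->B->L'->G->R'->D->plug->D
Char 6 ('A'): step: R->2, L=3; A->plug->E->R->C->L->F->refl->G->L'->E->R'->D->plug->D
Char 7 ('G'): step: R->3, L=3; G->plug->G->R->H->L->D->refl->E->L'->F->R'->A->plug->E
Final: ciphertext=HFAEDDE, RIGHT=3, LEFT=3

Answer: HFAEDDE 3 3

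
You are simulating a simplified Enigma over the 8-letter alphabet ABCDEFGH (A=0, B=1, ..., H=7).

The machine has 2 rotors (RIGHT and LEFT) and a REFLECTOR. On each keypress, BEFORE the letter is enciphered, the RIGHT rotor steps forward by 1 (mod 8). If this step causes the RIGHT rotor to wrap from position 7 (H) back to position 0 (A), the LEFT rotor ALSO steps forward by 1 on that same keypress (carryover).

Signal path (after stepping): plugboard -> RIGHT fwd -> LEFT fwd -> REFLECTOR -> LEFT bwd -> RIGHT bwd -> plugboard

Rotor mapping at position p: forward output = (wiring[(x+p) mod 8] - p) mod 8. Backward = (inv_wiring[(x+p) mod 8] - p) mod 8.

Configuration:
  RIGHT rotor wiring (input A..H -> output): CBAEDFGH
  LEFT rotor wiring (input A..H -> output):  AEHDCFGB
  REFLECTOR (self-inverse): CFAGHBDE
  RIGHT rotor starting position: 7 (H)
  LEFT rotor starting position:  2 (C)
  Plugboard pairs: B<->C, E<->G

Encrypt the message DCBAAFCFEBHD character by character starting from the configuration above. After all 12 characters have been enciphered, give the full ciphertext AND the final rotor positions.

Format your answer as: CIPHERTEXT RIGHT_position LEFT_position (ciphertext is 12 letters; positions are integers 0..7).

Char 1 ('D'): step: R->0, L->3 (L advanced); D->plug->D->R->E->L->G->refl->D->L'->D->R'->E->plug->G
Char 2 ('C'): step: R->1, L=3; C->plug->B->R->H->L->E->refl->H->L'->B->R'->H->plug->H
Char 3 ('B'): step: R->2, L=3; B->plug->C->R->B->L->H->refl->E->L'->H->R'->H->plug->H
Char 4 ('A'): step: R->3, L=3; A->plug->A->R->B->L->H->refl->E->L'->H->R'->F->plug->F
Char 5 ('A'): step: R->4, L=3; A->plug->A->R->H->L->E->refl->H->L'->B->R'->B->plug->C
Char 6 ('F'): step: R->5, L=3; F->plug->F->R->D->L->D->refl->G->L'->E->R'->E->plug->G
Char 7 ('C'): step: R->6, L=3; C->plug->B->R->B->L->H->refl->E->L'->H->R'->H->plug->H
Char 8 ('F'): step: R->7, L=3; F->plug->F->R->E->L->G->refl->D->L'->D->R'->B->plug->C
Char 9 ('E'): step: R->0, L->4 (L advanced); E->plug->G->R->G->L->D->refl->G->L'->A->R'->C->plug->B
Char 10 ('B'): step: R->1, L=4; B->plug->C->R->D->L->F->refl->B->L'->B->R'->H->plug->H
Char 11 ('H'): step: R->2, L=4; H->plug->H->R->H->L->H->refl->E->L'->E->R'->E->plug->G
Char 12 ('D'): step: R->3, L=4; D->plug->D->R->D->L->F->refl->B->L'->B->R'->A->plug->A
Final: ciphertext=GHHFCGHCBHGA, RIGHT=3, LEFT=4

Answer: GHHFCGHCBHGA 3 4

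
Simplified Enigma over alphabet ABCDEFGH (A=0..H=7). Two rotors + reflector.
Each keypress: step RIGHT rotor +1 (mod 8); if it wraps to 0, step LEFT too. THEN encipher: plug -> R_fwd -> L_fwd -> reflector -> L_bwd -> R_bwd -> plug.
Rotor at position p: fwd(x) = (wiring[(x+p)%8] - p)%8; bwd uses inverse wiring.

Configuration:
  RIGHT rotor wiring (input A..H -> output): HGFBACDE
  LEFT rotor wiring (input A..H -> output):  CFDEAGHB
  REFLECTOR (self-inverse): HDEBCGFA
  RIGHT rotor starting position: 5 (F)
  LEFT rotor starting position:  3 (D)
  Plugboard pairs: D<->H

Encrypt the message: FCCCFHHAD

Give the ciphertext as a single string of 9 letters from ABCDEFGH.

Char 1 ('F'): step: R->6, L=3; F->plug->F->R->D->L->E->refl->C->L'->G->R'->B->plug->B
Char 2 ('C'): step: R->7, L=3; C->plug->C->R->H->L->A->refl->H->L'->F->R'->A->plug->A
Char 3 ('C'): step: R->0, L->4 (L advanced); C->plug->C->R->F->L->B->refl->D->L'->C->R'->F->plug->F
Char 4 ('C'): step: R->1, L=4; C->plug->C->R->A->L->E->refl->C->L'->B->R'->E->plug->E
Char 5 ('F'): step: R->2, L=4; F->plug->F->R->C->L->D->refl->B->L'->F->R'->G->plug->G
Char 6 ('H'): step: R->3, L=4; H->plug->D->R->A->L->E->refl->C->L'->B->R'->E->plug->E
Char 7 ('H'): step: R->4, L=4; H->plug->D->R->A->L->E->refl->C->L'->B->R'->G->plug->G
Char 8 ('A'): step: R->5, L=4; A->plug->A->R->F->L->B->refl->D->L'->C->R'->D->plug->H
Char 9 ('D'): step: R->6, L=4; D->plug->H->R->E->L->G->refl->F->L'->D->R'->F->plug->F

Answer: BAFEGEGHF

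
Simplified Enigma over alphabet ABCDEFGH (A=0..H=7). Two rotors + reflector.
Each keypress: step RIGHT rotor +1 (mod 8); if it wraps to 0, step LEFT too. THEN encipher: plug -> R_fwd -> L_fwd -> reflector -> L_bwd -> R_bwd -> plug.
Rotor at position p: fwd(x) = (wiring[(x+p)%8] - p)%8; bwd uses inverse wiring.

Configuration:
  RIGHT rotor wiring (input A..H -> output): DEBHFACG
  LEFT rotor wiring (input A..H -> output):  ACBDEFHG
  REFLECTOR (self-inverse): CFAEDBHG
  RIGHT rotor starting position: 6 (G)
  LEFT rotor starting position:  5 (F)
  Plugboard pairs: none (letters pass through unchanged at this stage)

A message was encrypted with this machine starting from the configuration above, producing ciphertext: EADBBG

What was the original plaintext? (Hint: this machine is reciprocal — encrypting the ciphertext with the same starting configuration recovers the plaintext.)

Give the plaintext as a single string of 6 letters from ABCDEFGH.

Answer: GBAEGF

Derivation:
Char 1 ('E'): step: R->7, L=5; E->plug->E->R->A->L->A->refl->C->L'->B->R'->G->plug->G
Char 2 ('A'): step: R->0, L->6 (L advanced); A->plug->A->R->D->L->E->refl->D->L'->E->R'->B->plug->B
Char 3 ('D'): step: R->1, L=6; D->plug->D->R->E->L->D->refl->E->L'->D->R'->A->plug->A
Char 4 ('B'): step: R->2, L=6; B->plug->B->R->F->L->F->refl->B->L'->A->R'->E->plug->E
Char 5 ('B'): step: R->3, L=6; B->plug->B->R->C->L->C->refl->A->L'->B->R'->G->plug->G
Char 6 ('G'): step: R->4, L=6; G->plug->G->R->F->L->F->refl->B->L'->A->R'->F->plug->F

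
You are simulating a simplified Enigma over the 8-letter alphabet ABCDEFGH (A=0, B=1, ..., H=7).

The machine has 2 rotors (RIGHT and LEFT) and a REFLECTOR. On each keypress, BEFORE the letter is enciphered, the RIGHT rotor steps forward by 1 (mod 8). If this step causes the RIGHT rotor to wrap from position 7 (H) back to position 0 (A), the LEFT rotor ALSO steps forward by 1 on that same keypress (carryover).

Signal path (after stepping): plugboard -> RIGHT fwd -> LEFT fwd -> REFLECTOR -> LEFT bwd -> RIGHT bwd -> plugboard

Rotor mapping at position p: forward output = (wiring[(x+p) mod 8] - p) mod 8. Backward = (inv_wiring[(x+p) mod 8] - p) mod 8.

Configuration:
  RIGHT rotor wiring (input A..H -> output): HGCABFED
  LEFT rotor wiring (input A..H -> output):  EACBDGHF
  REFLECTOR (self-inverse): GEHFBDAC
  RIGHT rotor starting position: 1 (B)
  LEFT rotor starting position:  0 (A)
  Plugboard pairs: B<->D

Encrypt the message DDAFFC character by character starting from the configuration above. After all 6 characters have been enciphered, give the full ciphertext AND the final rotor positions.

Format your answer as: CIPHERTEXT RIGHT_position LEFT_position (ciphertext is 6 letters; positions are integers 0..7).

Char 1 ('D'): step: R->2, L=0; D->plug->B->R->G->L->H->refl->C->L'->C->R'->E->plug->E
Char 2 ('D'): step: R->3, L=0; D->plug->B->R->G->L->H->refl->C->L'->C->R'->C->plug->C
Char 3 ('A'): step: R->4, L=0; A->plug->A->R->F->L->G->refl->A->L'->B->R'->B->plug->D
Char 4 ('F'): step: R->5, L=0; F->plug->F->R->F->L->G->refl->A->L'->B->R'->E->plug->E
Char 5 ('F'): step: R->6, L=0; F->plug->F->R->C->L->C->refl->H->L'->G->R'->A->plug->A
Char 6 ('C'): step: R->7, L=0; C->plug->C->R->H->L->F->refl->D->L'->E->R'->A->plug->A
Final: ciphertext=ECDEAA, RIGHT=7, LEFT=0

Answer: ECDEAA 7 0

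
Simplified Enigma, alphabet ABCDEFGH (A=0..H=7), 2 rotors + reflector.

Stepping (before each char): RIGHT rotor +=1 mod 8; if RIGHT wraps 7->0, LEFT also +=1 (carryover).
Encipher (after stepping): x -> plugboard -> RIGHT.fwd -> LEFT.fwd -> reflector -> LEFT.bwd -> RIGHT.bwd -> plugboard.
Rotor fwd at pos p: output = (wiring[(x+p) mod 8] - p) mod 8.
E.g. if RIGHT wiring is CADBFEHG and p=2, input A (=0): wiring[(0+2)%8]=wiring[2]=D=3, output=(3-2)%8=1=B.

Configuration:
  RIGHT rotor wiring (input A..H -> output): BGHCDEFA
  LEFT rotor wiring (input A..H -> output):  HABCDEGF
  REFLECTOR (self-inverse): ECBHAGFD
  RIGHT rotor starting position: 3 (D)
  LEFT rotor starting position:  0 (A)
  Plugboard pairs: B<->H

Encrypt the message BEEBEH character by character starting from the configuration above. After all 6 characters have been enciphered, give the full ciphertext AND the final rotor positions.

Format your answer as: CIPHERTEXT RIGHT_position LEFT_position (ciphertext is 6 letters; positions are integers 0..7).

Answer: AGGCDC 1 1

Derivation:
Char 1 ('B'): step: R->4, L=0; B->plug->H->R->G->L->G->refl->F->L'->H->R'->A->plug->A
Char 2 ('E'): step: R->5, L=0; E->plug->E->R->B->L->A->refl->E->L'->F->R'->G->plug->G
Char 3 ('E'): step: R->6, L=0; E->plug->E->R->B->L->A->refl->E->L'->F->R'->G->plug->G
Char 4 ('B'): step: R->7, L=0; B->plug->H->R->G->L->G->refl->F->L'->H->R'->C->plug->C
Char 5 ('E'): step: R->0, L->1 (L advanced); E->plug->E->R->D->L->C->refl->B->L'->C->R'->D->plug->D
Char 6 ('H'): step: R->1, L=1; H->plug->B->R->G->L->E->refl->A->L'->B->R'->C->plug->C
Final: ciphertext=AGGCDC, RIGHT=1, LEFT=1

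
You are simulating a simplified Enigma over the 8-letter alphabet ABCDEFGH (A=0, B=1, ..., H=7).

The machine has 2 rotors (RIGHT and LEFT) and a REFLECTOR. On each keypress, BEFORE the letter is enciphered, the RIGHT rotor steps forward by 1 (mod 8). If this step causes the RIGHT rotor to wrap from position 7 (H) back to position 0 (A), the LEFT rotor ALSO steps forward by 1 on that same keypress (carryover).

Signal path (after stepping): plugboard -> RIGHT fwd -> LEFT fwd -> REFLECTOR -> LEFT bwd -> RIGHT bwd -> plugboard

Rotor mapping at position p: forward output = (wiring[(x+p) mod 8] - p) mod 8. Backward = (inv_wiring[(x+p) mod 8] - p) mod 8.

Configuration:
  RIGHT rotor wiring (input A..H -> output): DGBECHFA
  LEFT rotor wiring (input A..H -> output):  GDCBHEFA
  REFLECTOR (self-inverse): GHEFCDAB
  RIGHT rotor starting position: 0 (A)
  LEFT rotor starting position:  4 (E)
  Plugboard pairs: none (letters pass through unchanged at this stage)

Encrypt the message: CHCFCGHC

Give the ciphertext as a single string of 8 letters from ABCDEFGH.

Answer: FEGGFEAD

Derivation:
Char 1 ('C'): step: R->1, L=4; C->plug->C->R->D->L->E->refl->C->L'->E->R'->F->plug->F
Char 2 ('H'): step: R->2, L=4; H->plug->H->R->E->L->C->refl->E->L'->D->R'->E->plug->E
Char 3 ('C'): step: R->3, L=4; C->plug->C->R->E->L->C->refl->E->L'->D->R'->G->plug->G
Char 4 ('F'): step: R->4, L=4; F->plug->F->R->C->L->B->refl->H->L'->F->R'->G->plug->G
Char 5 ('C'): step: R->5, L=4; C->plug->C->R->D->L->E->refl->C->L'->E->R'->F->plug->F
Char 6 ('G'): step: R->6, L=4; G->plug->G->R->E->L->C->refl->E->L'->D->R'->E->plug->E
Char 7 ('H'): step: R->7, L=4; H->plug->H->R->G->L->G->refl->A->L'->B->R'->A->plug->A
Char 8 ('C'): step: R->0, L->5 (L advanced); C->plug->C->R->B->L->A->refl->G->L'->E->R'->D->plug->D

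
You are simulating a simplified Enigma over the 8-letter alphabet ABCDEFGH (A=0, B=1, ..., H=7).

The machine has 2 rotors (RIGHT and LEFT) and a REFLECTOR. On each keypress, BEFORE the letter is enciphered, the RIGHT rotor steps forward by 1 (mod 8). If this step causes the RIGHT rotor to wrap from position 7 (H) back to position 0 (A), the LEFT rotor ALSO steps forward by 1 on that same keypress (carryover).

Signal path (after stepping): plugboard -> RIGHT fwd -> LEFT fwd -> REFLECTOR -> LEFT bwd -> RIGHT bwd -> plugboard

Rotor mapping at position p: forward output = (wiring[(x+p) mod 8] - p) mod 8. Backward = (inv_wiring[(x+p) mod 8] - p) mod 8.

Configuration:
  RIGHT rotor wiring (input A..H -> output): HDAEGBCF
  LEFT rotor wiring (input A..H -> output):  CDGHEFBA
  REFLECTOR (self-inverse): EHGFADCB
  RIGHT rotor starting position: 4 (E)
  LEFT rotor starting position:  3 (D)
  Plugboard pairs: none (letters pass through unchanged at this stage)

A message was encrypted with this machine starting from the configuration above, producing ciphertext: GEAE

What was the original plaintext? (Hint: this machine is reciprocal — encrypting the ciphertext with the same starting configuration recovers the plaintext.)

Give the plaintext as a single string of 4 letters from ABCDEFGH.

Char 1 ('G'): step: R->5, L=3; G->plug->G->R->H->L->D->refl->F->L'->E->R'->A->plug->A
Char 2 ('E'): step: R->6, L=3; E->plug->E->R->C->L->C->refl->G->L'->D->R'->H->plug->H
Char 3 ('A'): step: R->7, L=3; A->plug->A->R->G->L->A->refl->E->L'->A->R'->B->plug->B
Char 4 ('E'): step: R->0, L->4 (L advanced); E->plug->E->R->G->L->C->refl->G->L'->E->R'->D->plug->D

Answer: AHBD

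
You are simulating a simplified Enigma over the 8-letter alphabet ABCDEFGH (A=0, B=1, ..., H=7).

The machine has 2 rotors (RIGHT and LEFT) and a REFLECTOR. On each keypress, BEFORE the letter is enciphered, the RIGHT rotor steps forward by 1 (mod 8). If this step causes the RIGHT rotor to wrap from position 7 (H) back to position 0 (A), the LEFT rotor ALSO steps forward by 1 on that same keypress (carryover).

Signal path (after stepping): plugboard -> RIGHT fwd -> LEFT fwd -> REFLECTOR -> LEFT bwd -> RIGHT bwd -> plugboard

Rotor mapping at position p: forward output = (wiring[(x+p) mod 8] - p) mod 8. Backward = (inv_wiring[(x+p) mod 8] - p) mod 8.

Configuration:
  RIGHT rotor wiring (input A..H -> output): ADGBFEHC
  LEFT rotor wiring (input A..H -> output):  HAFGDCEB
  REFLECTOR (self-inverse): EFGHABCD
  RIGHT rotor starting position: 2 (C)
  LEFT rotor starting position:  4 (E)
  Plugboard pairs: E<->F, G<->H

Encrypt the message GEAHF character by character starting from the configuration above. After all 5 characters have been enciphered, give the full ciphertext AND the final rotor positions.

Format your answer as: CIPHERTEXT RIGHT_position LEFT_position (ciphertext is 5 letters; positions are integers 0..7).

Char 1 ('G'): step: R->3, L=4; G->plug->H->R->D->L->F->refl->B->L'->G->R'->A->plug->A
Char 2 ('E'): step: R->4, L=4; E->plug->F->R->H->L->C->refl->G->L'->B->R'->A->plug->A
Char 3 ('A'): step: R->5, L=4; A->plug->A->R->H->L->C->refl->G->L'->B->R'->F->plug->E
Char 4 ('H'): step: R->6, L=4; H->plug->G->R->H->L->C->refl->G->L'->B->R'->A->plug->A
Char 5 ('F'): step: R->7, L=4; F->plug->E->R->C->L->A->refl->E->L'->F->R'->G->plug->H
Final: ciphertext=AAEAH, RIGHT=7, LEFT=4

Answer: AAEAH 7 4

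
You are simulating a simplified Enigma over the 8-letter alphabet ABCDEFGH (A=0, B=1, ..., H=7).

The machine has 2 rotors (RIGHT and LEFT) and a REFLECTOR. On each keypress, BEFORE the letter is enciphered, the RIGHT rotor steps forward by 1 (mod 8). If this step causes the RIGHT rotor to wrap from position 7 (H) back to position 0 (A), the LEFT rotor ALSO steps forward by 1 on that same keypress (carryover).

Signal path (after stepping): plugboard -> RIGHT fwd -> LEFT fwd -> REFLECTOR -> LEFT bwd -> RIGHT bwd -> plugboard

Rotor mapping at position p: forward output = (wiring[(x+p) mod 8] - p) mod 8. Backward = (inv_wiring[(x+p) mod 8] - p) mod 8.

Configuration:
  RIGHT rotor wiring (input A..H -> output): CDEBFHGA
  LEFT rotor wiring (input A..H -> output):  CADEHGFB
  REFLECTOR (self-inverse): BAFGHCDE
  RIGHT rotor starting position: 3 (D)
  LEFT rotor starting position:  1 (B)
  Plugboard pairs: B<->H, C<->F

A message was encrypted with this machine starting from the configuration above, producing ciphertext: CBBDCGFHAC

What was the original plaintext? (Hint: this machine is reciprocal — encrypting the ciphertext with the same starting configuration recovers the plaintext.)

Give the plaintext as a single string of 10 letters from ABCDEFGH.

Char 1 ('C'): step: R->4, L=1; C->plug->F->R->H->L->B->refl->A->L'->G->R'->E->plug->E
Char 2 ('B'): step: R->5, L=1; B->plug->H->R->A->L->H->refl->E->L'->F->R'->D->plug->D
Char 3 ('B'): step: R->6, L=1; B->plug->H->R->B->L->C->refl->F->L'->E->R'->C->plug->F
Char 4 ('D'): step: R->7, L=1; D->plug->D->R->F->L->E->refl->H->L'->A->R'->G->plug->G
Char 5 ('C'): step: R->0, L->2 (L advanced); C->plug->F->R->H->L->G->refl->D->L'->E->R'->C->plug->F
Char 6 ('G'): step: R->1, L=2; G->plug->G->R->H->L->G->refl->D->L'->E->R'->D->plug->D
Char 7 ('F'): step: R->2, L=2; F->plug->C->R->D->L->E->refl->H->L'->F->R'->D->plug->D
Char 8 ('H'): step: R->3, L=2; H->plug->B->R->C->L->F->refl->C->L'->B->R'->H->plug->B
Char 9 ('A'): step: R->4, L=2; A->plug->A->R->B->L->C->refl->F->L'->C->R'->C->plug->F
Char 10 ('C'): step: R->5, L=2; C->plug->F->R->H->L->G->refl->D->L'->E->R'->G->plug->G

Answer: EDFGFDDBFG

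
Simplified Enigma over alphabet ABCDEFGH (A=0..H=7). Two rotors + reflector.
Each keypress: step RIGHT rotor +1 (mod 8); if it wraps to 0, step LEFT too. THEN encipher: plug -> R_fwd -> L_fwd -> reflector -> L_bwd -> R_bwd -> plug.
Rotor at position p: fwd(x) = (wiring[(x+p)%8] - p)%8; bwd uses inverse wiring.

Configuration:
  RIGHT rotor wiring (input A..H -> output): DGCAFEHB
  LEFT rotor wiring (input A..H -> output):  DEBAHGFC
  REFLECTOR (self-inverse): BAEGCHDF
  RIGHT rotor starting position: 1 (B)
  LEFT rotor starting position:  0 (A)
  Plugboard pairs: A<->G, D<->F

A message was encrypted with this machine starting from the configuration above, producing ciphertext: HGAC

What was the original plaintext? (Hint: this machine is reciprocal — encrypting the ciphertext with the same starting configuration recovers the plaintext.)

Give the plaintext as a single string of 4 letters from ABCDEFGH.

Answer: BDHF

Derivation:
Char 1 ('H'): step: R->2, L=0; H->plug->H->R->E->L->H->refl->F->L'->G->R'->B->plug->B
Char 2 ('G'): step: R->3, L=0; G->plug->A->R->F->L->G->refl->D->L'->A->R'->F->plug->D
Char 3 ('A'): step: R->4, L=0; A->plug->G->R->G->L->F->refl->H->L'->E->R'->H->plug->H
Char 4 ('C'): step: R->5, L=0; C->plug->C->R->E->L->H->refl->F->L'->G->R'->D->plug->F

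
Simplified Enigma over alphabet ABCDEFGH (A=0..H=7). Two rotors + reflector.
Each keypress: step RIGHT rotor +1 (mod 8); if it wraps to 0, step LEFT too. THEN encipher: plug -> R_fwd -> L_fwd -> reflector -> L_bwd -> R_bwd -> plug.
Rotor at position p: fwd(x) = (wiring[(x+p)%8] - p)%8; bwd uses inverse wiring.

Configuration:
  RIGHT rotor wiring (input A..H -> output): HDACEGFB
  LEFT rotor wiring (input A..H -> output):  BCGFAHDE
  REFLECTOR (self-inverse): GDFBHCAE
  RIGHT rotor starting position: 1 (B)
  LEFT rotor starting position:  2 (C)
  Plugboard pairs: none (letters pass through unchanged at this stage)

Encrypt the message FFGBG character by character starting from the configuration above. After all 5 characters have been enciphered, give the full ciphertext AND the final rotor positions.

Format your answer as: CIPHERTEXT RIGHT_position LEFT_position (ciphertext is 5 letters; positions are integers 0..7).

Answer: CBCEH 6 2

Derivation:
Char 1 ('F'): step: R->2, L=2; F->plug->F->R->H->L->A->refl->G->L'->C->R'->C->plug->C
Char 2 ('F'): step: R->3, L=2; F->plug->F->R->E->L->B->refl->D->L'->B->R'->B->plug->B
Char 3 ('G'): step: R->4, L=2; G->plug->G->R->E->L->B->refl->D->L'->B->R'->C->plug->C
Char 4 ('B'): step: R->5, L=2; B->plug->B->R->A->L->E->refl->H->L'->G->R'->E->plug->E
Char 5 ('G'): step: R->6, L=2; G->plug->G->R->G->L->H->refl->E->L'->A->R'->H->plug->H
Final: ciphertext=CBCEH, RIGHT=6, LEFT=2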